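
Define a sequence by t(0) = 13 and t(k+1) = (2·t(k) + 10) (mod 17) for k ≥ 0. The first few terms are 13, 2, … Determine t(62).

0

We have t(0) = 13,  t(1) = 2,  t(2) = 14,  t(3) = 4,  t(4) = 1,  t(5) = 12,  t(6) = 0,  t(7) = 10,  t(8) = 13.
Since t(8) = t(0) = 13, the sequence is periodic with period 8.
(62 - 0) mod 8 = 6, so t(62) = t(6) = 0.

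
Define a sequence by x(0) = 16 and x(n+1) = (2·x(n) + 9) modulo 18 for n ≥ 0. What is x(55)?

5

Computing terms: x(0) = 16,  x(1) = 5,  x(2) = 1,  x(3) = 11,  x(4) = 13,  x(5) = 17,  x(6) = 7,  x(7) = 5.
Since x(7) = x(1) = 5, the sequence is eventually periodic: after a pre-period of length 1 it cycles with period 6.
For n ≥ 1, x(n) depends only on (n - 1) mod 6. (55 - 1) mod 6 = 0, so x(55) = x(1) = 5.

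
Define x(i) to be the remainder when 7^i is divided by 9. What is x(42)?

x(0) = 1,  x(1) = 7,  x(2) = 4,  x(3) = 1.
Since x(3) = x(0) = 1, the sequence is periodic with period 3.
(42 - 0) mod 3 = 0, so x(42) = x(0) = 1.

1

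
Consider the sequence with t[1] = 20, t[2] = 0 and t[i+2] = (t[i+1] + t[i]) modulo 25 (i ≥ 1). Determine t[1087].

Listing terms: t[1] = 20, t[2] = 0, t[3] = 20, t[4] = 20, t[5] = 15, t[6] = 10, t[7] = 0, t[8] = 10, t[9] = 10, t[10] = 20, t[11] = 5, t[12] = 0, t[13] = 5, t[14] = 5, t[15] = 10, t[16] = 15, t[17] = 0, t[18] = 15, t[19] = 15, t[20] = 5, t[21] = 20, t[22] = 0.
The sequence repeats with period 20.
(1087 - 1) mod 20 = 6, so t[1087] = t[7] = 0.

0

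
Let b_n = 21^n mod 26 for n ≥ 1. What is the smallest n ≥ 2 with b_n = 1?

Computing terms: b_1 = 21,  b_2 = 25,  b_3 = 5,  b_4 = 1,  b_5 = 21.
The sequence repeats with period 4.
The value 1 first appears (with n ≥ 2) at b_4.

4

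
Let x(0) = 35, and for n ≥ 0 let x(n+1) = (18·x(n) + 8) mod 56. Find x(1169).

We have x(0) = 35,  x(1) = 22,  x(2) = 12,  x(3) = 0,  x(4) = 8,  x(5) = 40,  x(6) = 0.
Since x(6) = x(3) = 0, the sequence is eventually periodic: after a pre-period of length 3 it cycles with period 3.
For n ≥ 3, x(n) depends only on (n - 3) mod 3. (1169 - 3) mod 3 = 2, so x(1169) = x(5) = 40.

40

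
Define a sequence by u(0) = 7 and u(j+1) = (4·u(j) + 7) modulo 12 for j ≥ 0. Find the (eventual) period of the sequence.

3

u(0) = 7,  u(1) = 11,  u(2) = 3,  u(3) = 7.
The sequence repeats with period 3.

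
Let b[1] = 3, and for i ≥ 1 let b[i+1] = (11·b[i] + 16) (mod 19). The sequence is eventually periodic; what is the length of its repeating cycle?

3

b[1] = 3,  b[2] = 11,  b[3] = 4,  b[4] = 3.
Since b[4] = b[1] = 3, the sequence is periodic with period 3.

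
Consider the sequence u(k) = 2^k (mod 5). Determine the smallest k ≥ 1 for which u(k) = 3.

3

Computing terms: u(0) = 1; u(1) = 2; u(2) = 4; u(3) = 3; u(4) = 1.
The sequence repeats with period 4.
The value 3 first appears (with k ≥ 1) at u(3).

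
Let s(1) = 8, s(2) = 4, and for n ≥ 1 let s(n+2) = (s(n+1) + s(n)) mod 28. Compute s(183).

16

Computing terms: s(1) = 8, s(2) = 4, s(3) = 12, s(4) = 16, s(5) = 0, s(6) = 16, s(7) = 16, s(8) = 4, s(9) = 20, s(10) = 24, s(11) = 16, s(12) = 12, s(13) = 0, s(14) = 12, s(15) = 12, s(16) = 24, s(17) = 8, s(18) = 4.
The sequence repeats with period 16.
(183 - 1) mod 16 = 6, so s(183) = s(7) = 16.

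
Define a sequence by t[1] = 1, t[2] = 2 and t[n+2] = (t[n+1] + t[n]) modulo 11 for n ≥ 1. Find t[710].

Computing terms: t[1] = 1; t[2] = 2; t[3] = 3; t[4] = 5; t[5] = 8; t[6] = 2; t[7] = 10; t[8] = 1; t[9] = 0; t[10] = 1; t[11] = 1; t[12] = 2.
Since (t[11], t[12]) = (t[1], t[2]) = (1, 2) (two consecutive terms determine the rest), the sequence is periodic with period 10.
So t[710] = t[1 + ((710-1) mod 10)] = t[10] = 1.

1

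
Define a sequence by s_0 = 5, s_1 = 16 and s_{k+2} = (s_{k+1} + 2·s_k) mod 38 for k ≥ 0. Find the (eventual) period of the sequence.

18

s_0 = 5; s_1 = 16; s_2 = 26; s_3 = 20; s_4 = 34; s_5 = 36; s_6 = 28; s_7 = 24; s_8 = 4; s_9 = 14; s_{10} = 22; s_{11} = 12; s_{12} = 18; s_{13} = 4; s_{14} = 2; s_{15} = 10; s_{16} = 14; s_{17} = 34; s_{18} = 24; s_{19} = 16; s_{20} = 26.
Since (s_{19}, s_{20}) = (s_1, s_2) = (16, 26) (two consecutive terms determine the rest), the sequence is eventually periodic: after a pre-period of length 1 it cycles with period 18.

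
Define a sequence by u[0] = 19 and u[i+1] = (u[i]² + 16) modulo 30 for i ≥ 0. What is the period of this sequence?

Listing terms: u[0] = 19, u[1] = 17, u[2] = 5, u[3] = 11, u[4] = 17.
Since u[4] = u[1] = 17, the sequence is eventually periodic: after a pre-period of length 1 it cycles with period 3.

3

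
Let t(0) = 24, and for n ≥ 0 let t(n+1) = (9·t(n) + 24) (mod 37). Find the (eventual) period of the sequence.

9

Computing terms: t(0) = 24, t(1) = 18, t(2) = 1, t(3) = 33, t(4) = 25, t(5) = 27, t(6) = 8, t(7) = 22, t(8) = 0, t(9) = 24.
Since t(9) = t(0) = 24, the sequence is periodic with period 9.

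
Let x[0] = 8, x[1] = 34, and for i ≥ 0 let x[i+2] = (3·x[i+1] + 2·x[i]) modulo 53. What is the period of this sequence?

13

x[0] = 8,  x[1] = 34,  x[2] = 12,  x[3] = 51,  x[4] = 18,  x[5] = 50,  x[6] = 27,  x[7] = 22,  x[8] = 14,  x[9] = 33,  x[10] = 21,  x[11] = 23,  x[12] = 5,  x[13] = 8,  x[14] = 34.
Since (x[13], x[14]) = (x[0], x[1]) = (8, 34) (two consecutive terms determine the rest), the sequence is periodic with period 13.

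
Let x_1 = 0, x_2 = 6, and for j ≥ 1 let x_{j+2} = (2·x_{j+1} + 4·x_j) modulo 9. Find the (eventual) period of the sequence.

We have x_1 = 0,  x_2 = 6,  x_3 = 3,  x_4 = 3,  x_5 = 0,  x_6 = 3,  x_7 = 6,  x_8 = 6,  x_9 = 0,  x_{10} = 6.
The sequence repeats with period 8.

8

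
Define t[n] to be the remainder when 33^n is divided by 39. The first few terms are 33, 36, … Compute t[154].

30

We have t[1] = 33; t[2] = 36; t[3] = 18; t[4] = 9; t[5] = 24; t[6] = 12; t[7] = 6; t[8] = 3; t[9] = 21; t[10] = 30; t[11] = 15; t[12] = 27; t[13] = 33.
The sequence repeats with period 12.
(154 - 1) mod 12 = 9, so t[154] = t[10] = 30.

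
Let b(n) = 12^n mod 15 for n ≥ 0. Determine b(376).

6

Listing terms: b(0) = 1; b(1) = 12; b(2) = 9; b(3) = 3; b(4) = 6; b(5) = 12.
Since b(5) = b(1) = 12, the sequence is eventually periodic: after a pre-period of length 1 it cycles with period 4.
For n ≥ 1, b(n) depends only on (n - 1) mod 4. (376 - 1) mod 4 = 3, so b(376) = b(4) = 6.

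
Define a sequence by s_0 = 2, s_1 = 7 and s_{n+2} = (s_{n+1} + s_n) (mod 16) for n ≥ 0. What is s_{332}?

5

s_0 = 2,  s_1 = 7,  s_2 = 9,  s_3 = 0,  s_4 = 9,  s_5 = 9,  s_6 = 2,  s_7 = 11,  s_8 = 13,  s_9 = 8,  s_{10} = 5,  s_{11} = 13,  s_{12} = 2,  s_{13} = 15,  s_{14} = 1,  s_{15} = 0,  s_{16} = 1,  s_{17} = 1,  s_{18} = 2,  s_{19} = 3,  s_{20} = 5,  s_{21} = 8,  s_{22} = 13,  s_{23} = 5,  s_{24} = 2,  s_{25} = 7.
Since (s_{24}, s_{25}) = (s_0, s_1) = (2, 7) (two consecutive terms determine the rest), the sequence is periodic with period 24.
So s_{332} = s_{0 + ((332-0) mod 24)} = s_{20} = 5.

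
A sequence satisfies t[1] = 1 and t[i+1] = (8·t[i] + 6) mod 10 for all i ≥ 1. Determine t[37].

6

Listing terms: t[1] = 1; t[2] = 4; t[3] = 8; t[4] = 0; t[5] = 6; t[6] = 4.
Since t[6] = t[2] = 4, the sequence is eventually periodic: after a pre-period of length 1 it cycles with period 4.
For i ≥ 2, t[i] depends only on (i - 2) mod 4. (37 - 2) mod 4 = 3, so t[37] = t[5] = 6.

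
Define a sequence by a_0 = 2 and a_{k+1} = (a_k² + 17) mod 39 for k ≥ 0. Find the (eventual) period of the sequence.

6

Computing terms: a_0 = 2, a_1 = 21, a_2 = 29, a_3 = 0, a_4 = 17, a_5 = 33, a_6 = 14, a_7 = 18, a_8 = 29.
Since a_8 = a_2 = 29, the sequence is eventually periodic: after a pre-period of length 2 it cycles with period 6.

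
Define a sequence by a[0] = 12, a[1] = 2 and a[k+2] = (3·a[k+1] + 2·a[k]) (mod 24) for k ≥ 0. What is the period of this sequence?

Computing terms: a[0] = 12; a[1] = 2; a[2] = 6; a[3] = 22; a[4] = 6; a[5] = 14; a[6] = 6; a[7] = 22.
Since (a[6], a[7]) = (a[2], a[3]) = (6, 22) (two consecutive terms determine the rest), the sequence is eventually periodic: after a pre-period of length 2 it cycles with period 4.

4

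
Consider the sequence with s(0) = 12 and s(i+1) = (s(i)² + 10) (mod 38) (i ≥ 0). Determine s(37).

14

s(0) = 12, s(1) = 2, s(2) = 14, s(3) = 16, s(4) = 0, s(5) = 10, s(6) = 34, s(7) = 26, s(8) = 2.
Since s(8) = s(1) = 2, the sequence is eventually periodic: after a pre-period of length 1 it cycles with period 7.
For i ≥ 1, s(i) depends only on (i - 1) mod 7. (37 - 1) mod 7 = 1, so s(37) = s(2) = 14.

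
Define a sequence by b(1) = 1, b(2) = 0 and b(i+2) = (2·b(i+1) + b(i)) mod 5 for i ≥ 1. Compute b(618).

2

We have b(1) = 1,  b(2) = 0,  b(3) = 1,  b(4) = 2,  b(5) = 0,  b(6) = 2,  b(7) = 4,  b(8) = 0,  b(9) = 4,  b(10) = 3,  b(11) = 0,  b(12) = 3,  b(13) = 1,  b(14) = 0.
Since (b(13), b(14)) = (b(1), b(2)) = (1, 0) (two consecutive terms determine the rest), the sequence is periodic with period 12.
So b(618) = b(1 + ((618-1) mod 12)) = b(6) = 2.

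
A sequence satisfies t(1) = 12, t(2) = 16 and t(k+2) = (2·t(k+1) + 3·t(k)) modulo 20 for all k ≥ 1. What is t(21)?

12

Computing terms: t(1) = 12, t(2) = 16, t(3) = 8, t(4) = 4, t(5) = 12, t(6) = 16.
Since (t(5), t(6)) = (t(1), t(2)) = (12, 16) (two consecutive terms determine the rest), the sequence is periodic with period 4.
So t(21) = t(1 + ((21-1) mod 4)) = t(1) = 12.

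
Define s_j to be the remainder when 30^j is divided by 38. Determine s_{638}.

s_0 = 1,  s_1 = 30,  s_2 = 26,  s_3 = 20,  s_4 = 30.
Since s_4 = s_1 = 30, the sequence is eventually periodic: after a pre-period of length 1 it cycles with period 3.
For j ≥ 1, s_j depends only on (j - 1) mod 3. (638 - 1) mod 3 = 1, so s_{638} = s_2 = 26.

26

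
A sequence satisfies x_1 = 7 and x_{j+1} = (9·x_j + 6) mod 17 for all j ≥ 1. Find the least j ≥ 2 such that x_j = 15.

3

We have x_1 = 7,  x_2 = 1,  x_3 = 15,  x_4 = 5,  x_5 = 0,  x_6 = 6,  x_7 = 9,  x_8 = 2,  x_9 = 7.
Since x_9 = x_1 = 7, the sequence is periodic with period 8.
The value 15 first appears (with j ≥ 2) at x_3.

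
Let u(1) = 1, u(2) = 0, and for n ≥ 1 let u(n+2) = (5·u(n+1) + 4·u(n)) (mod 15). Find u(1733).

11

We have u(1) = 1, u(2) = 0, u(3) = 4, u(4) = 5, u(5) = 11, u(6) = 0, u(7) = 14, u(8) = 10, u(9) = 1, u(10) = 0.
Since (u(9), u(10)) = (u(1), u(2)) = (1, 0) (two consecutive terms determine the rest), the sequence is periodic with period 8.
So u(1733) = u(1 + ((1733-1) mod 8)) = u(5) = 11.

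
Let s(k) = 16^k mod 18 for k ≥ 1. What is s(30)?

Computing terms: s(1) = 16; s(2) = 4; s(3) = 10; s(4) = 16.
Since s(4) = s(1) = 16, the sequence is periodic with period 3.
(30 - 1) mod 3 = 2, so s(30) = s(3) = 10.

10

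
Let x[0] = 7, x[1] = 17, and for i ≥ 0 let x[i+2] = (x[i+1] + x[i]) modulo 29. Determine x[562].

24

We have x[0] = 7, x[1] = 17, x[2] = 24, x[3] = 12, x[4] = 7, x[5] = 19, x[6] = 26, x[7] = 16, x[8] = 13, x[9] = 0, x[10] = 13, x[11] = 13, x[12] = 26, x[13] = 10, x[14] = 7, x[15] = 17.
Since (x[14], x[15]) = (x[0], x[1]) = (7, 17) (two consecutive terms determine the rest), the sequence is periodic with period 14.
(562 - 0) mod 14 = 2, so x[562] = x[2] = 24.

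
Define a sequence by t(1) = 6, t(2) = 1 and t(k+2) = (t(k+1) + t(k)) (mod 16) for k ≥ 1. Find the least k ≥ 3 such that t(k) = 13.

8

t(1) = 6, t(2) = 1, t(3) = 7, t(4) = 8, t(5) = 15, t(6) = 7, t(7) = 6, t(8) = 13, t(9) = 3, t(10) = 0, t(11) = 3, t(12) = 3, t(13) = 6, t(14) = 9, t(15) = 15, t(16) = 8, t(17) = 7, t(18) = 15, t(19) = 6, t(20) = 5, t(21) = 11, t(22) = 0, t(23) = 11, t(24) = 11, t(25) = 6, t(26) = 1.
Since (t(25), t(26)) = (t(1), t(2)) = (6, 1) (two consecutive terms determine the rest), the sequence is periodic with period 24.
The value 13 first appears (with k ≥ 3) at t(8).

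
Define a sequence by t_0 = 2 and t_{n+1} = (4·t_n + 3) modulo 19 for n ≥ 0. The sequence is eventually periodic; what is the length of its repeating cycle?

t_0 = 2, t_1 = 11, t_2 = 9, t_3 = 1, t_4 = 7, t_5 = 12, t_6 = 13, t_7 = 17, t_8 = 14, t_9 = 2.
Since t_9 = t_0 = 2, the sequence is periodic with period 9.

9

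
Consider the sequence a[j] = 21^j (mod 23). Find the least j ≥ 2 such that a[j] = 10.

7

Listing terms: a[1] = 21, a[2] = 4, a[3] = 15, a[4] = 16, a[5] = 14, a[6] = 18, a[7] = 10, a[8] = 3, a[9] = 17, a[10] = 12, a[11] = 22, a[12] = 2, a[13] = 19, a[14] = 8, a[15] = 7, a[16] = 9, a[17] = 5, a[18] = 13, a[19] = 20, a[20] = 6, a[21] = 11, a[22] = 1, a[23] = 21.
Since a[23] = a[1] = 21, the sequence is periodic with period 22.
The value 10 first appears (with j ≥ 2) at a[7].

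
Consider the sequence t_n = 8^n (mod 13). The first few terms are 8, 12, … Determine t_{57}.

8

t_1 = 8; t_2 = 12; t_3 = 5; t_4 = 1; t_5 = 8.
Since t_5 = t_1 = 8, the sequence is periodic with period 4.
So t_{57} = t_{1 + ((57-1) mod 4)} = t_1 = 8.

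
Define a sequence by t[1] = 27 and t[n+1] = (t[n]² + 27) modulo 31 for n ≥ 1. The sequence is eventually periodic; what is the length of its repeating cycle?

Computing terms: t[1] = 27, t[2] = 12, t[3] = 16, t[4] = 4, t[5] = 12.
Since t[5] = t[2] = 12, the sequence is eventually periodic: after a pre-period of length 1 it cycles with period 3.

3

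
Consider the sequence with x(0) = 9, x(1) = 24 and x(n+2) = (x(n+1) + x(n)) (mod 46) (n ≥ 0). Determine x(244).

x(0) = 9; x(1) = 24; x(2) = 33; x(3) = 11; x(4) = 44; x(5) = 9; x(6) = 7; x(7) = 16; x(8) = 23; x(9) = 39; x(10) = 16; x(11) = 9; x(12) = 25; x(13) = 34; x(14) = 13; x(15) = 1; x(16) = 14; x(17) = 15; x(18) = 29; x(19) = 44; x(20) = 27; x(21) = 25; x(22) = 6; x(23) = 31; x(24) = 37; x(25) = 22; x(26) = 13; x(27) = 35; x(28) = 2; x(29) = 37; x(30) = 39; x(31) = 30; x(32) = 23; x(33) = 7; x(34) = 30; x(35) = 37; x(36) = 21; x(37) = 12; x(38) = 33; x(39) = 45; x(40) = 32; x(41) = 31; x(42) = 17; x(43) = 2; x(44) = 19; x(45) = 21; x(46) = 40; x(47) = 15; x(48) = 9; x(49) = 24.
Since (x(48), x(49)) = (x(0), x(1)) = (9, 24) (two consecutive terms determine the rest), the sequence is periodic with period 48.
(244 - 0) mod 48 = 4, so x(244) = x(4) = 44.

44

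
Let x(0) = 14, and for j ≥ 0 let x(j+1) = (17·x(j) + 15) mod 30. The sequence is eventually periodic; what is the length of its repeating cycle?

Listing terms: x(0) = 14; x(1) = 13; x(2) = 26; x(3) = 7; x(4) = 14.
Since x(4) = x(0) = 14, the sequence is periodic with period 4.

4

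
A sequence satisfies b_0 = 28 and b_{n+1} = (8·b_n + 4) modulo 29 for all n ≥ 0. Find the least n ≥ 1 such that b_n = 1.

Computing terms: b_0 = 28, b_1 = 25, b_2 = 1, b_3 = 12, b_4 = 13, b_5 = 21, b_6 = 27, b_7 = 17, b_8 = 24, b_9 = 22, b_{10} = 6, b_{11} = 23, b_{12} = 14, b_{13} = 0, b_{14} = 4, b_{15} = 7, b_{16} = 2, b_{17} = 20, b_{18} = 19, b_{19} = 11, b_{20} = 5, b_{21} = 15, b_{22} = 8, b_{23} = 10, b_{24} = 26, b_{25} = 9, b_{26} = 18, b_{27} = 3, b_{28} = 28.
Since b_{28} = b_0 = 28, the sequence is periodic with period 28.
The value 1 first appears (with n ≥ 1) at b_2.

2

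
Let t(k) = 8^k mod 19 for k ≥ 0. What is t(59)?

12

Computing terms: t(0) = 1; t(1) = 8; t(2) = 7; t(3) = 18; t(4) = 11; t(5) = 12; t(6) = 1.
The sequence repeats with period 6.
(59 - 0) mod 6 = 5, so t(59) = t(5) = 12.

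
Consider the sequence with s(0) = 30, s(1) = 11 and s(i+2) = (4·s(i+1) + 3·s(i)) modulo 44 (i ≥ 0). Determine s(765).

s(0) = 30,  s(1) = 11,  s(2) = 2,  s(3) = 41,  s(4) = 38,  s(5) = 11,  s(6) = 26,  s(7) = 5,  s(8) = 10,  s(9) = 11,  s(10) = 30,  s(11) = 21,  s(12) = 42,  s(13) = 11,  s(14) = 38,  s(15) = 9,  s(16) = 18,  s(17) = 11,  s(18) = 10,  s(19) = 29,  s(20) = 14,  s(21) = 11,  s(22) = 42,  s(23) = 25,  s(24) = 6,  s(25) = 11,  s(26) = 18,  s(27) = 17,  s(28) = 34,  s(29) = 11,  s(30) = 14,  s(31) = 1,  s(32) = 2,  s(33) = 11,  s(34) = 6,  s(35) = 13,  s(36) = 26,  s(37) = 11,  s(38) = 34,  s(39) = 37,  s(40) = 30,  s(41) = 11.
The sequence repeats with period 40.
So s(765) = s(0 + ((765-0) mod 40)) = s(5) = 11.

11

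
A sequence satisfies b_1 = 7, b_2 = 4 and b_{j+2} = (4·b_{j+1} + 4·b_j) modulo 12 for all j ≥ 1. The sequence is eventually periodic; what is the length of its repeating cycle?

8

Computing terms: b_1 = 7,  b_2 = 4,  b_3 = 8,  b_4 = 0,  b_5 = 8,  b_6 = 8,  b_7 = 4,  b_8 = 0,  b_9 = 4,  b_{10} = 4,  b_{11} = 8.
Since (b_{10}, b_{11}) = (b_2, b_3) = (4, 8) (two consecutive terms determine the rest), the sequence is eventually periodic: after a pre-period of length 1 it cycles with period 8.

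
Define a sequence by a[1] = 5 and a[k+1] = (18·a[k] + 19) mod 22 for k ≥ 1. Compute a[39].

We have a[1] = 5,  a[2] = 21,  a[3] = 1,  a[4] = 15,  a[5] = 3,  a[6] = 7,  a[7] = 13,  a[8] = 11,  a[9] = 19,  a[10] = 9,  a[11] = 5.
The sequence repeats with period 10.
(39 - 1) mod 10 = 8, so a[39] = a[9] = 19.

19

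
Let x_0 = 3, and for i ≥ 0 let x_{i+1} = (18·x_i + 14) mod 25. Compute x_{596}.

3

Listing terms: x_0 = 3; x_1 = 18; x_2 = 13; x_3 = 23; x_4 = 3.
Since x_4 = x_0 = 3, the sequence is periodic with period 4.
So x_{596} = x_{0 + ((596-0) mod 4)} = x_0 = 3.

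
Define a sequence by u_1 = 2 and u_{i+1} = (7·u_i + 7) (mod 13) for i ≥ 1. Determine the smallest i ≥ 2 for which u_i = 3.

We have u_1 = 2; u_2 = 8; u_3 = 11; u_4 = 6; u_5 = 10; u_6 = 12; u_7 = 0; u_8 = 7; u_9 = 4; u_{10} = 9; u_{11} = 5; u_{12} = 3; u_{13} = 2.
Since u_{13} = u_1 = 2, the sequence is periodic with period 12.
The value 3 first appears (with i ≥ 2) at u_{12}.

12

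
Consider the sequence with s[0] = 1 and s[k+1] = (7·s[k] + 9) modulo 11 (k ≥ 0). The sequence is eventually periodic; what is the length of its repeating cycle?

Computing terms: s[0] = 1, s[1] = 5, s[2] = 0, s[3] = 9, s[4] = 6, s[5] = 7, s[6] = 3, s[7] = 8, s[8] = 10, s[9] = 2, s[10] = 1.
The sequence repeats with period 10.

10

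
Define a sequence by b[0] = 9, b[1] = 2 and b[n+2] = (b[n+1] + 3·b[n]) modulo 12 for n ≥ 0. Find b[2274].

We have b[0] = 9, b[1] = 2, b[2] = 5, b[3] = 11, b[4] = 2, b[5] = 11, b[6] = 5, b[7] = 2, b[8] = 5.
Since (b[7], b[8]) = (b[1], b[2]) = (2, 5) (two consecutive terms determine the rest), the sequence is eventually periodic: after a pre-period of length 1 it cycles with period 6.
For n ≥ 1, b[n] depends only on (n - 1) mod 6. (2274 - 1) mod 6 = 5, so b[2274] = b[6] = 5.

5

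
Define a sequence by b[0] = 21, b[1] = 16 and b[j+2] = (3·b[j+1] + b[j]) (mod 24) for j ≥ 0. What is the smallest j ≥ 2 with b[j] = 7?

3

We have b[0] = 21,  b[1] = 16,  b[2] = 21,  b[3] = 7,  b[4] = 18,  b[5] = 13,  b[6] = 9,  b[7] = 16,  b[8] = 9,  b[9] = 19,  b[10] = 18,  b[11] = 1,  b[12] = 21,  b[13] = 16.
The sequence repeats with period 12.
The value 7 first appears (with j ≥ 2) at b[3].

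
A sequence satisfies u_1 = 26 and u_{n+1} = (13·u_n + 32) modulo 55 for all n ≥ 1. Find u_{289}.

21

u_1 = 26,  u_2 = 40,  u_3 = 2,  u_4 = 3,  u_5 = 16,  u_6 = 20,  u_7 = 17,  u_8 = 33,  u_9 = 21,  u_{10} = 30,  u_{11} = 37,  u_{12} = 18,  u_{13} = 46,  u_{14} = 25,  u_{15} = 27,  u_{16} = 53,  u_{17} = 6,  u_{18} = 0,  u_{19} = 32,  u_{20} = 8,  u_{21} = 26.
Since u_{21} = u_1 = 26, the sequence is periodic with period 20.
(289 - 1) mod 20 = 8, so u_{289} = u_9 = 21.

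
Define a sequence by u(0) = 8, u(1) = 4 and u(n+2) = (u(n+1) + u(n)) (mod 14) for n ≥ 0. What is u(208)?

Listing terms: u(0) = 8, u(1) = 4, u(2) = 12, u(3) = 2, u(4) = 0, u(5) = 2, u(6) = 2, u(7) = 4, u(8) = 6, u(9) = 10, u(10) = 2, u(11) = 12, u(12) = 0, u(13) = 12, u(14) = 12, u(15) = 10, u(16) = 8, u(17) = 4.
The sequence repeats with period 16.
So u(208) = u(0 + ((208-0) mod 16)) = u(0) = 8.

8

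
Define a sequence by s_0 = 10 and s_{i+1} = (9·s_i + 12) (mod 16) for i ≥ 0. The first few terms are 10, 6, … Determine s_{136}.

s_0 = 10,  s_1 = 6,  s_2 = 2,  s_3 = 14,  s_4 = 10.
The sequence repeats with period 4.
So s_{136} = s_{0 + ((136-0) mod 4)} = s_0 = 10.

10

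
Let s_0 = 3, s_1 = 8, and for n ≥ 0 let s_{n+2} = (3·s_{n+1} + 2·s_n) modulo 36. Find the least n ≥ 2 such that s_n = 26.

Listing terms: s_0 = 3, s_1 = 8, s_2 = 30, s_3 = 34, s_4 = 18, s_5 = 14, s_6 = 6, s_7 = 10, s_8 = 6, s_9 = 2, s_{10} = 18, s_{11} = 22, s_{12} = 30, s_{13} = 26, s_{14} = 30, s_{15} = 34.
Since (s_{14}, s_{15}) = (s_2, s_3) = (30, 34) (two consecutive terms determine the rest), the sequence is eventually periodic: after a pre-period of length 2 it cycles with period 12.
The value 26 first appears (with n ≥ 2) at s_{13}.

13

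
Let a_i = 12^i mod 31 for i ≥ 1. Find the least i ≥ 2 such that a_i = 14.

Listing terms: a_1 = 12,  a_2 = 20,  a_3 = 23,  a_4 = 28,  a_5 = 26,  a_6 = 2,  a_7 = 24,  a_8 = 9,  a_9 = 15,  a_{10} = 25,  a_{11} = 21,  a_{12} = 4,  a_{13} = 17,  a_{14} = 18,  a_{15} = 30,  a_{16} = 19,  a_{17} = 11,  a_{18} = 8,  a_{19} = 3,  a_{20} = 5,  a_{21} = 29,  a_{22} = 7,  a_{23} = 22,  a_{24} = 16,  a_{25} = 6,  a_{26} = 10,  a_{27} = 27,  a_{28} = 14,  a_{29} = 13,  a_{30} = 1,  a_{31} = 12.
Since a_{31} = a_1 = 12, the sequence is periodic with period 30.
The value 14 first appears (with i ≥ 2) at a_{28}.

28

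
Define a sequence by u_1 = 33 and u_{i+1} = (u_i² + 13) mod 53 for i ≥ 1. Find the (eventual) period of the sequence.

3

Listing terms: u_1 = 33,  u_2 = 42,  u_3 = 28,  u_4 = 2,  u_5 = 17,  u_6 = 37,  u_7 = 4,  u_8 = 29,  u_9 = 6,  u_{10} = 49,  u_{11} = 29.
Since u_{11} = u_8 = 29, the sequence is eventually periodic: after a pre-period of length 7 it cycles with period 3.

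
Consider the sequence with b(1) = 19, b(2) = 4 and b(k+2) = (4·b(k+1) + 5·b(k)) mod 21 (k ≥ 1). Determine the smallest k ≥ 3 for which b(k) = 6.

Listing terms: b(1) = 19, b(2) = 4, b(3) = 6, b(4) = 2, b(5) = 17, b(6) = 15, b(7) = 19, b(8) = 4.
The sequence repeats with period 6.
The value 6 first appears (with k ≥ 3) at b(3).

3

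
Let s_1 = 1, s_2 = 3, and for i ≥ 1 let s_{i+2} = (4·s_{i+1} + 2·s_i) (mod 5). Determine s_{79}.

We have s_1 = 1,  s_2 = 3,  s_3 = 4,  s_4 = 2,  s_5 = 1,  s_6 = 3.
The sequence repeats with period 4.
(79 - 1) mod 4 = 2, so s_{79} = s_3 = 4.

4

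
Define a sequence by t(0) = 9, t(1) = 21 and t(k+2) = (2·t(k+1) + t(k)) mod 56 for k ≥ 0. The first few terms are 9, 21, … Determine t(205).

Computing terms: t(0) = 9, t(1) = 21, t(2) = 51, t(3) = 11, t(4) = 17, t(5) = 45, t(6) = 51, t(7) = 35, t(8) = 9, t(9) = 53, t(10) = 3, t(11) = 3, t(12) = 9, t(13) = 21.
Since (t(12), t(13)) = (t(0), t(1)) = (9, 21) (two consecutive terms determine the rest), the sequence is periodic with period 12.
(205 - 0) mod 12 = 1, so t(205) = t(1) = 21.

21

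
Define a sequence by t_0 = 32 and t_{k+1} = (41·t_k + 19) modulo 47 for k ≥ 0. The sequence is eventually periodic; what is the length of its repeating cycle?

We have t_0 = 32, t_1 = 15, t_2 = 23, t_3 = 22, t_4 = 28, t_5 = 39, t_6 = 20, t_7 = 40, t_8 = 14, t_9 = 29, t_{10} = 33, t_{11} = 9, t_{12} = 12, t_{13} = 41, t_{14} = 8, t_{15} = 18, t_{16} = 5, t_{17} = 36, t_{18} = 38, t_{19} = 26, t_{20} = 4, t_{21} = 42, t_{22} = 2, t_{23} = 7, t_{24} = 24, t_{25} = 16, t_{26} = 17, t_{27} = 11, t_{28} = 0, t_{29} = 19, t_{30} = 46, t_{31} = 25, t_{32} = 10, t_{33} = 6, t_{34} = 30, t_{35} = 27, t_{36} = 45, t_{37} = 31, t_{38} = 21, t_{39} = 34, t_{40} = 3, t_{41} = 1, t_{42} = 13, t_{43} = 35, t_{44} = 44, t_{45} = 37, t_{46} = 32.
Since t_{46} = t_0 = 32, the sequence is periodic with period 46.

46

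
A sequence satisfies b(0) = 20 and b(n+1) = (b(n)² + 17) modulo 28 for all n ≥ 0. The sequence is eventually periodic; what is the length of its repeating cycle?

We have b(0) = 20,  b(1) = 25,  b(2) = 26,  b(3) = 21,  b(4) = 10,  b(5) = 5,  b(6) = 14,  b(7) = 17,  b(8) = 26.
Since b(8) = b(2) = 26, the sequence is eventually periodic: after a pre-period of length 2 it cycles with period 6.

6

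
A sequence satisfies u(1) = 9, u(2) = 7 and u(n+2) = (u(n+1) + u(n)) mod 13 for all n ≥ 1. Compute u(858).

u(1) = 9; u(2) = 7; u(3) = 3; u(4) = 10; u(5) = 0; u(6) = 10; u(7) = 10; u(8) = 7; u(9) = 4; u(10) = 11; u(11) = 2; u(12) = 0; u(13) = 2; u(14) = 2; u(15) = 4; u(16) = 6; u(17) = 10; u(18) = 3; u(19) = 0; u(20) = 3; u(21) = 3; u(22) = 6; u(23) = 9; u(24) = 2; u(25) = 11; u(26) = 0; u(27) = 11; u(28) = 11; u(29) = 9; u(30) = 7.
Since (u(29), u(30)) = (u(1), u(2)) = (9, 7) (two consecutive terms determine the rest), the sequence is periodic with period 28.
So u(858) = u(1 + ((858-1) mod 28)) = u(18) = 3.

3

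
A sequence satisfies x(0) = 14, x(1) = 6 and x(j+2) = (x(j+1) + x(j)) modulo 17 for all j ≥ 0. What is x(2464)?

We have x(0) = 14, x(1) = 6, x(2) = 3, x(3) = 9, x(4) = 12, x(5) = 4, x(6) = 16, x(7) = 3, x(8) = 2, x(9) = 5, x(10) = 7, x(11) = 12, x(12) = 2, x(13) = 14, x(14) = 16, x(15) = 13, x(16) = 12, x(17) = 8, x(18) = 3, x(19) = 11, x(20) = 14, x(21) = 8, x(22) = 5, x(23) = 13, x(24) = 1, x(25) = 14, x(26) = 15, x(27) = 12, x(28) = 10, x(29) = 5, x(30) = 15, x(31) = 3, x(32) = 1, x(33) = 4, x(34) = 5, x(35) = 9, x(36) = 14, x(37) = 6.
Since (x(36), x(37)) = (x(0), x(1)) = (14, 6) (two consecutive terms determine the rest), the sequence is periodic with period 36.
So x(2464) = x(0 + ((2464-0) mod 36)) = x(16) = 12.

12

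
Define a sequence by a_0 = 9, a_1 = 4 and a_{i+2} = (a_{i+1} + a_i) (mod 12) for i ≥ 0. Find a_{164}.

9

We have a_0 = 9, a_1 = 4, a_2 = 1, a_3 = 5, a_4 = 6, a_5 = 11, a_6 = 5, a_7 = 4, a_8 = 9, a_9 = 1, a_{10} = 10, a_{11} = 11, a_{12} = 9, a_{13} = 8, a_{14} = 5, a_{15} = 1, a_{16} = 6, a_{17} = 7, a_{18} = 1, a_{19} = 8, a_{20} = 9, a_{21} = 5, a_{22} = 2, a_{23} = 7, a_{24} = 9, a_{25} = 4.
The sequence repeats with period 24.
(164 - 0) mod 24 = 20, so a_{164} = a_{20} = 9.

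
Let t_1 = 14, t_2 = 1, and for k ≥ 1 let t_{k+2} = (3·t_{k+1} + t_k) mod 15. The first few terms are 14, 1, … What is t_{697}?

Listing terms: t_1 = 14,  t_2 = 1,  t_3 = 2,  t_4 = 7,  t_5 = 8,  t_6 = 1,  t_7 = 11,  t_8 = 4,  t_9 = 8,  t_{10} = 13,  t_{11} = 2,  t_{12} = 4,  t_{13} = 14,  t_{14} = 1.
The sequence repeats with period 12.
(697 - 1) mod 12 = 0, so t_{697} = t_1 = 14.

14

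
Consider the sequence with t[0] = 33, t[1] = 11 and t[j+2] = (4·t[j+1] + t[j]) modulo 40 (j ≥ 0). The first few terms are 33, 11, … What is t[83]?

Listing terms: t[0] = 33, t[1] = 11, t[2] = 37, t[3] = 39, t[4] = 33, t[5] = 11.
Since (t[4], t[5]) = (t[0], t[1]) = (33, 11) (two consecutive terms determine the rest), the sequence is periodic with period 4.
So t[83] = t[0 + ((83-0) mod 4)] = t[3] = 39.

39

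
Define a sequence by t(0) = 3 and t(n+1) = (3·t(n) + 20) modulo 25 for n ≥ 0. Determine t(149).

Computing terms: t(0) = 3,  t(1) = 4,  t(2) = 7,  t(3) = 16,  t(4) = 18,  t(5) = 24,  t(6) = 17,  t(7) = 21,  t(8) = 8,  t(9) = 19,  t(10) = 2,  t(11) = 1,  t(12) = 23,  t(13) = 14,  t(14) = 12,  t(15) = 6,  t(16) = 13,  t(17) = 9,  t(18) = 22,  t(19) = 11,  t(20) = 3.
Since t(20) = t(0) = 3, the sequence is periodic with period 20.
So t(149) = t(0 + ((149-0) mod 20)) = t(9) = 19.

19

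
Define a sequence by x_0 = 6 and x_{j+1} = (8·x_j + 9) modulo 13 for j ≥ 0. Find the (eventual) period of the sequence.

4

Listing terms: x_0 = 6; x_1 = 5; x_2 = 10; x_3 = 11; x_4 = 6.
Since x_4 = x_0 = 6, the sequence is periodic with period 4.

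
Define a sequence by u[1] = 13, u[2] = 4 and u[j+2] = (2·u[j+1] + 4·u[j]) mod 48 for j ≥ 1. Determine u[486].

32

u[1] = 13,  u[2] = 4,  u[3] = 12,  u[4] = 40,  u[5] = 32,  u[6] = 32,  u[7] = 0,  u[8] = 32,  u[9] = 16,  u[10] = 16,  u[11] = 0,  u[12] = 16,  u[13] = 32,  u[14] = 32.
Since (u[13], u[14]) = (u[5], u[6]) = (32, 32) (two consecutive terms determine the rest), the sequence is eventually periodic: after a pre-period of length 4 it cycles with period 8.
For j ≥ 5, u[j] depends only on (j - 5) mod 8. (486 - 5) mod 8 = 1, so u[486] = u[6] = 32.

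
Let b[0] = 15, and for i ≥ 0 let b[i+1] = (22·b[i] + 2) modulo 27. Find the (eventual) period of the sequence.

Computing terms: b[0] = 15,  b[1] = 8,  b[2] = 16,  b[3] = 3,  b[4] = 14,  b[5] = 13,  b[6] = 18,  b[7] = 20,  b[8] = 10,  b[9] = 6,  b[10] = 26,  b[11] = 7,  b[12] = 21,  b[13] = 5,  b[14] = 4,  b[15] = 9,  b[16] = 11,  b[17] = 1,  b[18] = 24,  b[19] = 17,  b[20] = 25,  b[21] = 12,  b[22] = 23,  b[23] = 22,  b[24] = 0,  b[25] = 2,  b[26] = 19,  b[27] = 15.
The sequence repeats with period 27.

27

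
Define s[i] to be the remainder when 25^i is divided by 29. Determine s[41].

Computing terms: s[1] = 25,  s[2] = 16,  s[3] = 23,  s[4] = 24,  s[5] = 20,  s[6] = 7,  s[7] = 1,  s[8] = 25.
Since s[8] = s[1] = 25, the sequence is periodic with period 7.
So s[41] = s[1 + ((41-1) mod 7)] = s[6] = 7.

7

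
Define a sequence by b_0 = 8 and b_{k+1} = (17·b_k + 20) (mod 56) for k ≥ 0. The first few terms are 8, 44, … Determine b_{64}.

48

Computing terms: b_0 = 8,  b_1 = 44,  b_2 = 40,  b_3 = 28,  b_4 = 48,  b_5 = 52,  b_6 = 8.
Since b_6 = b_0 = 8, the sequence is periodic with period 6.
So b_{64} = b_{0 + ((64-0) mod 6)} = b_4 = 48.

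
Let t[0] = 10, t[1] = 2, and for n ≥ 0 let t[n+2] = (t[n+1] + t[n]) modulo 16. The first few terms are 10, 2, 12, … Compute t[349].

2

Computing terms: t[0] = 10, t[1] = 2, t[2] = 12, t[3] = 14, t[4] = 10, t[5] = 8, t[6] = 2, t[7] = 10, t[8] = 12, t[9] = 6, t[10] = 2, t[11] = 8, t[12] = 10, t[13] = 2.
The sequence repeats with period 12.
(349 - 0) mod 12 = 1, so t[349] = t[1] = 2.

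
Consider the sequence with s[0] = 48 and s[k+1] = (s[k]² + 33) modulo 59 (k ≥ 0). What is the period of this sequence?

We have s[0] = 48, s[1] = 36, s[2] = 31, s[3] = 50, s[4] = 55, s[5] = 49, s[6] = 15, s[7] = 22, s[8] = 45, s[9] = 52, s[10] = 23, s[11] = 31.
Since s[11] = s[2] = 31, the sequence is eventually periodic: after a pre-period of length 2 it cycles with period 9.

9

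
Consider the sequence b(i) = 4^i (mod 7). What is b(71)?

2

Listing terms: b(0) = 1, b(1) = 4, b(2) = 2, b(3) = 1.
The sequence repeats with period 3.
So b(71) = b(0 + ((71-0) mod 3)) = b(2) = 2.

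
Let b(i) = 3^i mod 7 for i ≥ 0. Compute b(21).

6

Computing terms: b(0) = 1, b(1) = 3, b(2) = 2, b(3) = 6, b(4) = 4, b(5) = 5, b(6) = 1.
The sequence repeats with period 6.
(21 - 0) mod 6 = 3, so b(21) = b(3) = 6.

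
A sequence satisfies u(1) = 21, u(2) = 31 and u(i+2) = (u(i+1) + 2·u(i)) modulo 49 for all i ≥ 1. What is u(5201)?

29

u(1) = 21, u(2) = 31, u(3) = 24, u(4) = 37, u(5) = 36, u(6) = 12, u(7) = 35, u(8) = 10, u(9) = 31, u(10) = 2, u(11) = 15, u(12) = 19, u(13) = 0, u(14) = 38, u(15) = 38, u(16) = 16, u(17) = 43, u(18) = 26, u(19) = 14, u(20) = 17, u(21) = 45, u(22) = 30, u(23) = 22, u(24) = 33, u(25) = 28, u(26) = 45, u(27) = 3, u(28) = 44, u(29) = 1, u(30) = 40, u(31) = 42, u(32) = 24, u(33) = 10, u(34) = 9, u(35) = 29, u(36) = 47, u(37) = 7, u(38) = 3, u(39) = 17, u(40) = 23, u(41) = 8, u(42) = 5, u(43) = 21, u(44) = 31.
Since (u(43), u(44)) = (u(1), u(2)) = (21, 31) (two consecutive terms determine the rest), the sequence is periodic with period 42.
(5201 - 1) mod 42 = 34, so u(5201) = u(35) = 29.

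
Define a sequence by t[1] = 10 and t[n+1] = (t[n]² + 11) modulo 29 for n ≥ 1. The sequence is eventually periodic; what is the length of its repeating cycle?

t[1] = 10, t[2] = 24, t[3] = 7, t[4] = 2, t[5] = 15, t[6] = 4, t[7] = 27, t[8] = 15.
Since t[8] = t[5] = 15, the sequence is eventually periodic: after a pre-period of length 4 it cycles with period 3.

3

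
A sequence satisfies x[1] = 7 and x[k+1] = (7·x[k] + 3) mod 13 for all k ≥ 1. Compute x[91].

5

Computing terms: x[1] = 7; x[2] = 0; x[3] = 3; x[4] = 11; x[5] = 2; x[6] = 4; x[7] = 5; x[8] = 12; x[9] = 9; x[10] = 1; x[11] = 10; x[12] = 8; x[13] = 7.
Since x[13] = x[1] = 7, the sequence is periodic with period 12.
(91 - 1) mod 12 = 6, so x[91] = x[7] = 5.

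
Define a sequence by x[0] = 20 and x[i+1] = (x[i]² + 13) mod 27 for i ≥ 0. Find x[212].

5

Listing terms: x[0] = 20; x[1] = 8; x[2] = 23; x[3] = 2; x[4] = 17; x[5] = 5; x[6] = 11; x[7] = 26; x[8] = 14; x[9] = 20.
The sequence repeats with period 9.
(212 - 0) mod 9 = 5, so x[212] = x[5] = 5.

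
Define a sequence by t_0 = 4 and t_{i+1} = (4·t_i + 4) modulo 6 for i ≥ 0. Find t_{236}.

0

t_0 = 4; t_1 = 2; t_2 = 0; t_3 = 4.
The sequence repeats with period 3.
So t_{236} = t_{0 + ((236-0) mod 3)} = t_2 = 0.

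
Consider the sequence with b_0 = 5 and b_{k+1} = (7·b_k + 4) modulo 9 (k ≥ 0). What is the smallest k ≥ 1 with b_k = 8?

b_0 = 5; b_1 = 3; b_2 = 7; b_3 = 8; b_4 = 6; b_5 = 1; b_6 = 2; b_7 = 0; b_8 = 4; b_9 = 5.
Since b_9 = b_0 = 5, the sequence is periodic with period 9.
The value 8 first appears (with k ≥ 1) at b_3.

3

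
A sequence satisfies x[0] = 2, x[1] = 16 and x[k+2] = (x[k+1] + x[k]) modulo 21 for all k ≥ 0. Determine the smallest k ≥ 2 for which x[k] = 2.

x[0] = 2, x[1] = 16, x[2] = 18, x[3] = 13, x[4] = 10, x[5] = 2, x[6] = 12, x[7] = 14, x[8] = 5, x[9] = 19, x[10] = 3, x[11] = 1, x[12] = 4, x[13] = 5, x[14] = 9, x[15] = 14, x[16] = 2, x[17] = 16.
Since (x[16], x[17]) = (x[0], x[1]) = (2, 16) (two consecutive terms determine the rest), the sequence is periodic with period 16.
The value 2 first appears (with k ≥ 2) at x[5].

5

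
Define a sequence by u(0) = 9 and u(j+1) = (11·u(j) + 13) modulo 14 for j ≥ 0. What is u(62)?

13

Listing terms: u(0) = 9,  u(1) = 0,  u(2) = 13,  u(3) = 2,  u(4) = 7,  u(5) = 6,  u(6) = 9.
The sequence repeats with period 6.
So u(62) = u(0 + ((62-0) mod 6)) = u(2) = 13.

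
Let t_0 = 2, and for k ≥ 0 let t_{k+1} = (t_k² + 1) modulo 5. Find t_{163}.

t_0 = 2, t_1 = 0, t_2 = 1, t_3 = 2.
The sequence repeats with period 3.
So t_{163} = t_{0 + ((163-0) mod 3)} = t_1 = 0.

0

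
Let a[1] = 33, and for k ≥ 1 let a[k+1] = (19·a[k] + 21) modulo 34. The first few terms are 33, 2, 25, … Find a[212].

a[1] = 33, a[2] = 2, a[3] = 25, a[4] = 20, a[5] = 27, a[6] = 24, a[7] = 1, a[8] = 6, a[9] = 33.
Since a[9] = a[1] = 33, the sequence is periodic with period 8.
(212 - 1) mod 8 = 3, so a[212] = a[4] = 20.

20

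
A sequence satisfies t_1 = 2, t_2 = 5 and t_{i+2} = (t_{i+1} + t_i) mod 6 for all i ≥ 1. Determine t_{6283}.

Computing terms: t_1 = 2; t_2 = 5; t_3 = 1; t_4 = 0; t_5 = 1; t_6 = 1; t_7 = 2; t_8 = 3; t_9 = 5; t_{10} = 2; t_{11} = 1; t_{12} = 3; t_{13} = 4; t_{14} = 1; t_{15} = 5; t_{16} = 0; t_{17} = 5; t_{18} = 5; t_{19} = 4; t_{20} = 3; t_{21} = 1; t_{22} = 4; t_{23} = 5; t_{24} = 3; t_{25} = 2; t_{26} = 5.
The sequence repeats with period 24.
So t_{6283} = t_{1 + ((6283-1) mod 24)} = t_{19} = 4.

4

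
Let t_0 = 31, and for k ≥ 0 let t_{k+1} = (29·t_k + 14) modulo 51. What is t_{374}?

Listing terms: t_0 = 31,  t_1 = 46,  t_2 = 22,  t_3 = 40,  t_4 = 1,  t_5 = 43,  t_6 = 37,  t_7 = 16,  t_8 = 19,  t_9 = 4,  t_{10} = 28,  t_{11} = 10,  t_{12} = 49,  t_{13} = 7,  t_{14} = 13,  t_{15} = 34,  t_{16} = 31.
Since t_{16} = t_0 = 31, the sequence is periodic with period 16.
So t_{374} = t_{0 + ((374-0) mod 16)} = t_6 = 37.

37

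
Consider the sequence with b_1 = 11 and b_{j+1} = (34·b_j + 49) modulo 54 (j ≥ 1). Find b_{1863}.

37

b_1 = 11, b_2 = 45, b_3 = 13, b_4 = 5, b_5 = 3, b_6 = 43, b_7 = 53, b_8 = 15, b_9 = 19, b_{10} = 47, b_{11} = 27, b_{12} = 49, b_{13} = 41, b_{14} = 39, b_{15} = 25, b_{16} = 35, b_{17} = 51, b_{18} = 1, b_{19} = 29, b_{20} = 9, b_{21} = 31, b_{22} = 23, b_{23} = 21, b_{24} = 7, b_{25} = 17, b_{26} = 33, b_{27} = 37, b_{28} = 11.
Since b_{28} = b_1 = 11, the sequence is periodic with period 27.
So b_{1863} = b_{1 + ((1863-1) mod 27)} = b_{27} = 37.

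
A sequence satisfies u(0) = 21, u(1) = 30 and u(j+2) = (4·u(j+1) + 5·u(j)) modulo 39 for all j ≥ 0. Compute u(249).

Listing terms: u(0) = 21,  u(1) = 30,  u(2) = 30,  u(3) = 36,  u(4) = 21,  u(5) = 30.
The sequence repeats with period 4.
(249 - 0) mod 4 = 1, so u(249) = u(1) = 30.

30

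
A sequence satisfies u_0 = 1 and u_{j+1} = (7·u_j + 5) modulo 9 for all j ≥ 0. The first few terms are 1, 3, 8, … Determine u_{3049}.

6

Listing terms: u_0 = 1; u_1 = 3; u_2 = 8; u_3 = 7; u_4 = 0; u_5 = 5; u_6 = 4; u_7 = 6; u_8 = 2; u_9 = 1.
The sequence repeats with period 9.
(3049 - 0) mod 9 = 7, so u_{3049} = u_7 = 6.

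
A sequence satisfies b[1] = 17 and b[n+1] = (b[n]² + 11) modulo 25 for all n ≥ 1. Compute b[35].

10

b[1] = 17, b[2] = 0, b[3] = 11, b[4] = 7, b[5] = 10, b[6] = 11.
Since b[6] = b[3] = 11, the sequence is eventually periodic: after a pre-period of length 2 it cycles with period 3.
For n ≥ 3, b[n] depends only on (n - 3) mod 3. (35 - 3) mod 3 = 2, so b[35] = b[5] = 10.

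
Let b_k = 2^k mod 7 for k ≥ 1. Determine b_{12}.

b_1 = 2,  b_2 = 4,  b_3 = 1,  b_4 = 2.
The sequence repeats with period 3.
(12 - 1) mod 3 = 2, so b_{12} = b_3 = 1.

1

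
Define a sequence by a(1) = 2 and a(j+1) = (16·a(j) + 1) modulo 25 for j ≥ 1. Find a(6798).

Computing terms: a(1) = 2; a(2) = 8; a(3) = 4; a(4) = 15; a(5) = 16; a(6) = 7; a(7) = 13; a(8) = 9; a(9) = 20; a(10) = 21; a(11) = 12; a(12) = 18; a(13) = 14; a(14) = 0; a(15) = 1; a(16) = 17; a(17) = 23; a(18) = 19; a(19) = 5; a(20) = 6; a(21) = 22; a(22) = 3; a(23) = 24; a(24) = 10; a(25) = 11; a(26) = 2.
Since a(26) = a(1) = 2, the sequence is periodic with period 25.
So a(6798) = a(1 + ((6798-1) mod 25)) = a(23) = 24.

24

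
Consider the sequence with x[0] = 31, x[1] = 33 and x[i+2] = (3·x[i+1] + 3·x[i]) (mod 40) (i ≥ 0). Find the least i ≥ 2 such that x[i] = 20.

x[0] = 31,  x[1] = 33,  x[2] = 32,  x[3] = 35,  x[4] = 1,  x[5] = 28,  x[6] = 7,  x[7] = 25,  x[8] = 16,  x[9] = 3,  x[10] = 17,  x[11] = 20,  x[12] = 31,  x[13] = 33.
Since (x[12], x[13]) = (x[0], x[1]) = (31, 33) (two consecutive terms determine the rest), the sequence is periodic with period 12.
The value 20 first appears (with i ≥ 2) at x[11].

11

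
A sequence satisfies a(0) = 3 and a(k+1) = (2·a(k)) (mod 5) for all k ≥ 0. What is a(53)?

1

Listing terms: a(0) = 3,  a(1) = 1,  a(2) = 2,  a(3) = 4,  a(4) = 3.
Since a(4) = a(0) = 3, the sequence is periodic with period 4.
So a(53) = a(0 + ((53-0) mod 4)) = a(1) = 1.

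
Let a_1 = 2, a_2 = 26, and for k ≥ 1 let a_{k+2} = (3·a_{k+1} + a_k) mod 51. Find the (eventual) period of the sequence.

16

We have a_1 = 2,  a_2 = 26,  a_3 = 29,  a_4 = 11,  a_5 = 11,  a_6 = 44,  a_7 = 41,  a_8 = 14,  a_9 = 32,  a_{10} = 8,  a_{11} = 5,  a_{12} = 23,  a_{13} = 23,  a_{14} = 41,  a_{15} = 44,  a_{16} = 20,  a_{17} = 2,  a_{18} = 26.
The sequence repeats with period 16.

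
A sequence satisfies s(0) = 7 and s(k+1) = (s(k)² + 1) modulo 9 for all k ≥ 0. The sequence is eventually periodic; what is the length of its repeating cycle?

3

We have s(0) = 7; s(1) = 5; s(2) = 8; s(3) = 2; s(4) = 5.
Since s(4) = s(1) = 5, the sequence is eventually periodic: after a pre-period of length 1 it cycles with period 3.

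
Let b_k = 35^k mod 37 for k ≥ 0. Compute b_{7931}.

24

We have b_0 = 1, b_1 = 35, b_2 = 4, b_3 = 29, b_4 = 16, b_5 = 5, b_6 = 27, b_7 = 20, b_8 = 34, b_9 = 6, b_{10} = 25, b_{11} = 24, b_{12} = 26, b_{13} = 22, b_{14} = 30, b_{15} = 14, b_{16} = 9, b_{17} = 19, b_{18} = 36, b_{19} = 2, b_{20} = 33, b_{21} = 8, b_{22} = 21, b_{23} = 32, b_{24} = 10, b_{25} = 17, b_{26} = 3, b_{27} = 31, b_{28} = 12, b_{29} = 13, b_{30} = 11, b_{31} = 15, b_{32} = 7, b_{33} = 23, b_{34} = 28, b_{35} = 18, b_{36} = 1.
Since b_{36} = b_0 = 1, the sequence is periodic with period 36.
(7931 - 0) mod 36 = 11, so b_{7931} = b_{11} = 24.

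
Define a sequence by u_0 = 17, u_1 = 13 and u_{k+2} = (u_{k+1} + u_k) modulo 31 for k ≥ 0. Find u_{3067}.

26

u_0 = 17; u_1 = 13; u_2 = 30; u_3 = 12; u_4 = 11; u_5 = 23; u_6 = 3; u_7 = 26; u_8 = 29; u_9 = 24; u_{10} = 22; u_{11} = 15; u_{12} = 6; u_{13} = 21; u_{14} = 27; u_{15} = 17; u_{16} = 13.
Since (u_{15}, u_{16}) = (u_0, u_1) = (17, 13) (two consecutive terms determine the rest), the sequence is periodic with period 15.
(3067 - 0) mod 15 = 7, so u_{3067} = u_7 = 26.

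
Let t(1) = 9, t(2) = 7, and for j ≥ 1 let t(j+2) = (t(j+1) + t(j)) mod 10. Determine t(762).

2

Listing terms: t(1) = 9, t(2) = 7, t(3) = 6, t(4) = 3, t(5) = 9, t(6) = 2, t(7) = 1, t(8) = 3, t(9) = 4, t(10) = 7, t(11) = 1, t(12) = 8, t(13) = 9, t(14) = 7.
Since (t(13), t(14)) = (t(1), t(2)) = (9, 7) (two consecutive terms determine the rest), the sequence is periodic with period 12.
So t(762) = t(1 + ((762-1) mod 12)) = t(6) = 2.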